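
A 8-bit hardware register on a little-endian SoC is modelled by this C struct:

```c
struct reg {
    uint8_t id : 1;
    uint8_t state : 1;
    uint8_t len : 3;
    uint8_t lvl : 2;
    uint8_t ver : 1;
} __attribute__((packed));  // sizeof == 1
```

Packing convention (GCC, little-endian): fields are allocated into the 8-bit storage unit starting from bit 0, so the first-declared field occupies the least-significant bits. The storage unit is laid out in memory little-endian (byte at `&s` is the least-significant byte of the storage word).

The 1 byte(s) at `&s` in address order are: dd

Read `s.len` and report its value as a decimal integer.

[0]=0xdd (little-endian) → word 0xdd
id:1 @ bit 0 → (0xdd>>0)&0x1 = 0x1
state:1 @ bit 1 → (0xdd>>1)&0x1 = 0x0
len:3 @ bit 2 → (0xdd>>2)&0x7 = 0x7  ←
lvl:2 @ bit 5 → (0xdd>>5)&0x3 = 0x2
ver:1 @ bit 7 → (0xdd>>7)&0x1 = 0x1

7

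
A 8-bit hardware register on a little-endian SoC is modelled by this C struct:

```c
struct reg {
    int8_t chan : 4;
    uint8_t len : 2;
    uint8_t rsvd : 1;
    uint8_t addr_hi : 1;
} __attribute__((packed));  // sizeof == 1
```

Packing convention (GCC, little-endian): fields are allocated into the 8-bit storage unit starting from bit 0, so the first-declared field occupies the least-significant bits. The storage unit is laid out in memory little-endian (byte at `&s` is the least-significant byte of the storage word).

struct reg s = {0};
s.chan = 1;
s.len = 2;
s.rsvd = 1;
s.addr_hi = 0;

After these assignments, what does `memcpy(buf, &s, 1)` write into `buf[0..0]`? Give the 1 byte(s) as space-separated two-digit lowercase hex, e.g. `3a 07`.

chan:4 = 1 → 0x1 << 0 → word 0x01
len:2 = 2 → 0x2 << 4 → word 0x21
rsvd:1 = 1 → 0x1 << 6 → word 0x61
addr_hi:1 = 0 → 0x0 << 7 → word 0x61
word = 0x61 → little-endian bytes:
  [0]=0x61

61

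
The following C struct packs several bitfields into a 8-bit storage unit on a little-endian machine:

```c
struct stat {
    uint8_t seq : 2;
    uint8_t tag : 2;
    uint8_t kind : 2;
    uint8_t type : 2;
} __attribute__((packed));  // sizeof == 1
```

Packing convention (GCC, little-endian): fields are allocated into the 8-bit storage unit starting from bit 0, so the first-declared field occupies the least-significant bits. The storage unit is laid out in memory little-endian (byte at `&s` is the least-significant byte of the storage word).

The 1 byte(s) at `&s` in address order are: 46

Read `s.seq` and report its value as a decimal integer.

2

[0]=0x46 (little-endian) → word 0x46
seq:2 @ bit 0 → (0x46>>0)&0x3 = 0x2  ←
tag:2 @ bit 2 → (0x46>>2)&0x3 = 0x1
kind:2 @ bit 4 → (0x46>>4)&0x3 = 0x0
type:2 @ bit 6 → (0x46>>6)&0x3 = 0x1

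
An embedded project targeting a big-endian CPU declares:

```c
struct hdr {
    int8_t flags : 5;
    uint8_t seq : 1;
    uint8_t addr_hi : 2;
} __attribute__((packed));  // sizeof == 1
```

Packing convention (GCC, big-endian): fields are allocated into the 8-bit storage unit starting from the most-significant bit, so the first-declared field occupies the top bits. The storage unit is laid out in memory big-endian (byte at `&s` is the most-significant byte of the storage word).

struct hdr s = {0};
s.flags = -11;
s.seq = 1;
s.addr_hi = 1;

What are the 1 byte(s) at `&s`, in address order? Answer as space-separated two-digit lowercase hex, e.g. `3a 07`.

flags:5 = -11 → 0x15 << 3 → word 0xa8
seq:1 = 1 → 0x1 << 2 → word 0xac
addr_hi:2 = 1 → 0x1 << 0 → word 0xad
word = 0xad → big-endian bytes:
  [0]=0xad

ad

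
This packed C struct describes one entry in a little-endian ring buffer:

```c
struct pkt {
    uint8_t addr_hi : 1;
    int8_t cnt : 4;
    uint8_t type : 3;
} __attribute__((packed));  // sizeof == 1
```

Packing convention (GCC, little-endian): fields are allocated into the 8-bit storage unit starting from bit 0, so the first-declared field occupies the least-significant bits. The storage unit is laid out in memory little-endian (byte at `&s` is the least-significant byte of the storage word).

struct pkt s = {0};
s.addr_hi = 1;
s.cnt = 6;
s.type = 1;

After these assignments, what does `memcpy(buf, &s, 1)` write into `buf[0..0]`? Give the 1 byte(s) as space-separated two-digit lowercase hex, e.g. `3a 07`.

2d

[0+:1] addr_hi=1 & 0x1 = 0x1; word=0x01
[1+:4] cnt=6 & 0xf = 0x6; word=0x0d
[5+:3] type=1 & 0x7 = 0x1; word=0x2d
word = 0x2d → little-endian bytes:
  [0]=0x2d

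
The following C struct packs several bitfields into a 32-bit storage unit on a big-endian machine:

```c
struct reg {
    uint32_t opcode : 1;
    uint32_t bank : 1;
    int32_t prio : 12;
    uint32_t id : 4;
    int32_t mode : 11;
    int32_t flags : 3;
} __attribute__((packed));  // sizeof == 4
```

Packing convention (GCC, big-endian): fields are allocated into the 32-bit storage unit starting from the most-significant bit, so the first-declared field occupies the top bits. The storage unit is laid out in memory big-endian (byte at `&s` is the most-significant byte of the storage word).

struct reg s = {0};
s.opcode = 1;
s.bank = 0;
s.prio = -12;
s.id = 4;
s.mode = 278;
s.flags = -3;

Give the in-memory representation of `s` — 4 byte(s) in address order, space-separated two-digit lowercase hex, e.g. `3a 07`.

bf d1 08 b5

[31+:1] opcode=1 & 0x1 = 0x1; word=0x80000000
[30+:1] bank=0 & 0x1 = 0x0; word=0x80000000
[18+:12] prio=-12 & 0xfff = 0xff4; word=0xbfd00000
[14+:4] id=4 & 0xf = 0x4; word=0xbfd10000
[3+:11] mode=278 & 0x7ff = 0x116; word=0xbfd108b0
[0+:3] flags=-3 & 0x7 = 0x5; word=0xbfd108b5
word = 0xbfd108b5 → big-endian bytes:
  [0]=0xbf  [1]=0xd1  [2]=0x08  [3]=0xb5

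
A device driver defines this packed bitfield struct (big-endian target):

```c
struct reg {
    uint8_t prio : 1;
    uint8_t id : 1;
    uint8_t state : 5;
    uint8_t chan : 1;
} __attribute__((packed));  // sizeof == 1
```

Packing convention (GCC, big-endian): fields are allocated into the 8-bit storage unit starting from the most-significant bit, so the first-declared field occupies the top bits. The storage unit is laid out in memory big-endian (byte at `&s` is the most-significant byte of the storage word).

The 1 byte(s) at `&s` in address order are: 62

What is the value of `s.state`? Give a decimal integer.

17

[0]=0x62 (big-endian) → word 0x62
prio:1 @ bit 7 → (0x62>>7)&0x1 = 0x0
id:1 @ bit 6 → (0x62>>6)&0x1 = 0x1
state:5 @ bit 1 → (0x62>>1)&0x1f = 0x11  ←
chan:1 @ bit 0 → (0x62>>0)&0x1 = 0x0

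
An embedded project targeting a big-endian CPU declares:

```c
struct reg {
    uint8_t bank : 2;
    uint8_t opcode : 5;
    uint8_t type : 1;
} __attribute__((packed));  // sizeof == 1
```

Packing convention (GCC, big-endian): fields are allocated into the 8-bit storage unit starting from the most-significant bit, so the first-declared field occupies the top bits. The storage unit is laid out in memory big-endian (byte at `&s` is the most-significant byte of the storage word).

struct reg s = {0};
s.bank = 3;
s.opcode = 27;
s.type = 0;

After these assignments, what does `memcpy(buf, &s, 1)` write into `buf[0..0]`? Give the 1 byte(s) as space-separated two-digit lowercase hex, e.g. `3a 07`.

f6

[6+:2] bank=3 & 0x3 = 0x3; word=0xc0
[1+:5] opcode=27 & 0x1f = 0x1b; word=0xf6
[0+:1] type=0 & 0x1 = 0x0; word=0xf6
word = 0xf6 → big-endian bytes:
  [0]=0xf6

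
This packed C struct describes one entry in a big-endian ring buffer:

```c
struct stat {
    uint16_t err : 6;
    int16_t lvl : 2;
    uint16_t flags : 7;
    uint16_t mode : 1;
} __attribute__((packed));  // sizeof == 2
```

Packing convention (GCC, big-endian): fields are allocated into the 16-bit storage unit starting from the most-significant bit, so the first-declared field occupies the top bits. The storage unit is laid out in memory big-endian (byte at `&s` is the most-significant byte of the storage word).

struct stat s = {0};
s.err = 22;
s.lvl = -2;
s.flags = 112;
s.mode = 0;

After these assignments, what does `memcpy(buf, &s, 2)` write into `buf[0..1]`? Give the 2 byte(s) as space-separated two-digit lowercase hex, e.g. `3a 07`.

err:6 = 22 → 0x16 << 10 → word 0x5800
lvl:2 = -2 → 0x2 << 8 → word 0x5a00
flags:7 = 112 → 0x70 << 1 → word 0x5ae0
mode:1 = 0 → 0x0 << 0 → word 0x5ae0
word = 0x5ae0 → big-endian bytes:
  [0]=0x5a  [1]=0xe0

5a e0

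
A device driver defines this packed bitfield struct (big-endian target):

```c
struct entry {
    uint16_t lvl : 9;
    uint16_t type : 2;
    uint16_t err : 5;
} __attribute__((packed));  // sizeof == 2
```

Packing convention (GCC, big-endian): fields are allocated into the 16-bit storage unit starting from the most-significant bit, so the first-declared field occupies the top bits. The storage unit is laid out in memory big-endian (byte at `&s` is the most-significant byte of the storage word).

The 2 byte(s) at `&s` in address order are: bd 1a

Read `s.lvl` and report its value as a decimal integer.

378

[0]=0xbd [1]=0x1a (big-endian) → word 0xbd1a
lvl [7+:9] = (word>>7) & 0x1ff = 378  ←
type [5+:2] = (word>>5) & 0x3 = 0
err [0+:5] = (word>>0) & 0x1f = 26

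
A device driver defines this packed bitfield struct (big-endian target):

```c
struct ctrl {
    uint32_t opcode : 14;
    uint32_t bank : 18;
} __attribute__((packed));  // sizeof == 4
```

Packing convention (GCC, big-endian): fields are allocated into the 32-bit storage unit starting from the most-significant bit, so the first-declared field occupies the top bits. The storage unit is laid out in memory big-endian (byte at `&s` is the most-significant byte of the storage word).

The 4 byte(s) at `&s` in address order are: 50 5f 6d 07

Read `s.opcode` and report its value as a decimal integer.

5143

[0]=0x50 [1]=0x5f [2]=0x6d [3]=0x07 (big-endian) → word 0x505f6d07
opcode [18+:14] = (word>>18) & 0x3fff = 5143  ←
bank [0+:18] = (word>>0) & 0x3ffff = 224519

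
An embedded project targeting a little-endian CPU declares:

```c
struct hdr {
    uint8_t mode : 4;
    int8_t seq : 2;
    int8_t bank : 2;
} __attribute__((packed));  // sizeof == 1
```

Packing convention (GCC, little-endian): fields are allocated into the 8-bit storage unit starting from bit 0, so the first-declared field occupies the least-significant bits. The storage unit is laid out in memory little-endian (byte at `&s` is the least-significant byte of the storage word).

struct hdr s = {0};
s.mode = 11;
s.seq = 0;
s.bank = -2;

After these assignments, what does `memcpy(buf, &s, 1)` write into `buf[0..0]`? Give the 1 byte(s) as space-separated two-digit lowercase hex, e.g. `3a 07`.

[0+:4] mode=11 & 0xf = 0xb; word=0x0b
[4+:2] seq=0 & 0x3 = 0x0; word=0x0b
[6+:2] bank=-2 & 0x3 = 0x2; word=0x8b
word = 0x8b → little-endian bytes:
  [0]=0x8b

8b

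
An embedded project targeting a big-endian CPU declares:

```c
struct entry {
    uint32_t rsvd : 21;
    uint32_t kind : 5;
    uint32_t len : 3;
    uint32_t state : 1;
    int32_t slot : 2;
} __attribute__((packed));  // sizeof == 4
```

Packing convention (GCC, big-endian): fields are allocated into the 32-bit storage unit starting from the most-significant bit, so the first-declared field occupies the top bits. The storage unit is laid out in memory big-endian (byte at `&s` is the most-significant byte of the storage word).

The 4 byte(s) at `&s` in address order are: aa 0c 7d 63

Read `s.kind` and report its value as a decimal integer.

21

[0]=0xaa [1]=0x0c [2]=0x7d [3]=0x63 (big-endian) → word 0xaa0c7d63
rsvd [11+:21] = (word>>11) & 0x1fffff = 1393039
kind [6+:5] = (word>>6) & 0x1f = 21  ←
len [3+:3] = (word>>3) & 0x7 = 4
state [2+:1] = (word>>2) & 0x1 = 0
slot [0+:2] = (word>>0) & 0x3 = 3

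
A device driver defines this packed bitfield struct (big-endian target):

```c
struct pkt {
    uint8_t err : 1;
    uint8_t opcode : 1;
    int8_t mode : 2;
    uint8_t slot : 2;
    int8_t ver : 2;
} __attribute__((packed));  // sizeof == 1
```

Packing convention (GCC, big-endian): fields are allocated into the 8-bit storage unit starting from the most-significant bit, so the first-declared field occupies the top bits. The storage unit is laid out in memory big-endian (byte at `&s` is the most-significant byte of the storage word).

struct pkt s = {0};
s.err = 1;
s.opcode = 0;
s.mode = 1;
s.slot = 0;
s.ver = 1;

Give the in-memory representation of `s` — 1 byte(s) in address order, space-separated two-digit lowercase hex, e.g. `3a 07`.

91

[7+:1] err=1 & 0x1 = 0x1; word=0x80
[6+:1] opcode=0 & 0x1 = 0x0; word=0x80
[4+:2] mode=1 & 0x3 = 0x1; word=0x90
[2+:2] slot=0 & 0x3 = 0x0; word=0x90
[0+:2] ver=1 & 0x3 = 0x1; word=0x91
word = 0x91 → big-endian bytes:
  [0]=0x91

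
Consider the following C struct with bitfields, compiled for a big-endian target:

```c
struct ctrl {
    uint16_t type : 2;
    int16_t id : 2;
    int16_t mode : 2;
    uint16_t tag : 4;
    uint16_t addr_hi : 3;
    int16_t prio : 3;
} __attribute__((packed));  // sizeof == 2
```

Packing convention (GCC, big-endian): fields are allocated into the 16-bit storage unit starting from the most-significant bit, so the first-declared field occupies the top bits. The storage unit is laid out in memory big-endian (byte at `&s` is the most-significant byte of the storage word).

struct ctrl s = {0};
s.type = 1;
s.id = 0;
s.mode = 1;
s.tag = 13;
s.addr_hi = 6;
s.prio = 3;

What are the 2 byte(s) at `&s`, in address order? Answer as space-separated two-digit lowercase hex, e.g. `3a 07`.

type (2b) val=1 bits=0x1 at bit 14: 0x4000
id (2b) val=0 bits=0x0 at bit 12: 0x4000
mode (2b) val=1 bits=0x1 at bit 10: 0x4400
tag (4b) val=13 bits=0xd at bit 6: 0x4740
addr_hi (3b) val=6 bits=0x6 at bit 3: 0x4770
prio (3b) val=3 bits=0x3 at bit 0: 0x4773
word = 0x4773 → big-endian bytes:
  [0]=0x47  [1]=0x73

47 73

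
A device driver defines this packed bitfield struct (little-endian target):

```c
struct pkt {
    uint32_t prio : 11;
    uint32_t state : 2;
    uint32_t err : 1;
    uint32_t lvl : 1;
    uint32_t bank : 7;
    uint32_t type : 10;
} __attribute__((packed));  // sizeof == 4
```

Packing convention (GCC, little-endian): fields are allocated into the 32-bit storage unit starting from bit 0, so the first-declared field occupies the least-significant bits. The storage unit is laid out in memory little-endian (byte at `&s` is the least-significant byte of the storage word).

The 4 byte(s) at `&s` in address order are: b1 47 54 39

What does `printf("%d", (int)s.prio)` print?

[0]=0xb1 [1]=0x47 [2]=0x54 [3]=0x39 (little-endian) → word 0x395447b1
prio [0+:11] = (word>>0) & 0x7ff = 1969  ←
state [11+:2] = (word>>11) & 0x3 = 0
err [13+:1] = (word>>13) & 0x1 = 0
lvl [14+:1] = (word>>14) & 0x1 = 1
bank [15+:7] = (word>>15) & 0x7f = 40
type [22+:10] = (word>>22) & 0x3ff = 229

1969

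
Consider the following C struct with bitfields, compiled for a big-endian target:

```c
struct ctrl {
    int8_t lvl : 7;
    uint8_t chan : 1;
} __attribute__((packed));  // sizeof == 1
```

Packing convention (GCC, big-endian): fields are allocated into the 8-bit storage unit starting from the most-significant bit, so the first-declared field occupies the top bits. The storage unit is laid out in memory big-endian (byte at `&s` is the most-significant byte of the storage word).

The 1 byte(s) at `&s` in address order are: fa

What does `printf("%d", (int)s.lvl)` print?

-3

[0]=0xfa (big-endian) → word 0xfa
lvl [1+:7] = (word>>1) & 0x7f = 125  ←
chan [0+:1] = (word>>0) & 0x1 = 0
lvl signed 7b, MSB=1: 125 - 128 = -3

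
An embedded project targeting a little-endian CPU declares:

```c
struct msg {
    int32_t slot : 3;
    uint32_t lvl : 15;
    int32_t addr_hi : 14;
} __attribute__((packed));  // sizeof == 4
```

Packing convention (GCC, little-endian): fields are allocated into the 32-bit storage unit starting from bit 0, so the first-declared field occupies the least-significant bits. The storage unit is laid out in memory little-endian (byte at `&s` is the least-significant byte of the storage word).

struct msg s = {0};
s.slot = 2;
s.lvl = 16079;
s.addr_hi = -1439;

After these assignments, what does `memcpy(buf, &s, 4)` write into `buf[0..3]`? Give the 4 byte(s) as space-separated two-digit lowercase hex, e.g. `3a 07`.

[0+:3] slot=2 & 0x7 = 0x2; word=0x00000002
[3+:15] lvl=16079 & 0x7fff = 0x3ecf; word=0x0001f67a
[18+:14] addr_hi=-1439 & 0x3fff = 0x3a61; word=0xe985f67a
word = 0xe985f67a → little-endian bytes:
  [0]=0x7a  [1]=0xf6  [2]=0x85  [3]=0xe9

7a f6 85 e9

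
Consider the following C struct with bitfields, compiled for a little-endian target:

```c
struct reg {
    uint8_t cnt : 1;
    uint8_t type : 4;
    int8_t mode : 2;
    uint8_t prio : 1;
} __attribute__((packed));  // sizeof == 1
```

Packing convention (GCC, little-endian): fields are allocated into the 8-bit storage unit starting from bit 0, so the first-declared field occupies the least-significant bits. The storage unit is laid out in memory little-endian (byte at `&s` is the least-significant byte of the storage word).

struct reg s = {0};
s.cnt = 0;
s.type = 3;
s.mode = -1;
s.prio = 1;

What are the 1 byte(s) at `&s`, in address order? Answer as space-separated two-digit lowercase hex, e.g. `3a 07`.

e6

cnt:1 = 0 → 0x0 << 0 → word 0x00
type:4 = 3 → 0x3 << 1 → word 0x06
mode:2 = -1 → 0x3 << 5 → word 0x66
prio:1 = 1 → 0x1 << 7 → word 0xe6
word = 0xe6 → little-endian bytes:
  [0]=0xe6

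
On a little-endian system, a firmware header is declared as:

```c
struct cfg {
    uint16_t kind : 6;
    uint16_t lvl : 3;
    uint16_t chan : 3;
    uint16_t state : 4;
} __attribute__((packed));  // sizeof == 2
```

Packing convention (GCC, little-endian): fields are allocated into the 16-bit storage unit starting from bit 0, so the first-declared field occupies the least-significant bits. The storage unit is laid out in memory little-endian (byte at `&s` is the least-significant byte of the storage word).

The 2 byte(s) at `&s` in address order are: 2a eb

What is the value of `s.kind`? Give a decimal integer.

42

[0]=0x2a [1]=0xeb (little-endian) → word 0xeb2a
kind:6 @ bit 0 → (0xeb2a>>0)&0x3f = 0x2a  ←
lvl:3 @ bit 6 → (0xeb2a>>6)&0x7 = 0x4
chan:3 @ bit 9 → (0xeb2a>>9)&0x7 = 0x5
state:4 @ bit 12 → (0xeb2a>>12)&0xf = 0xe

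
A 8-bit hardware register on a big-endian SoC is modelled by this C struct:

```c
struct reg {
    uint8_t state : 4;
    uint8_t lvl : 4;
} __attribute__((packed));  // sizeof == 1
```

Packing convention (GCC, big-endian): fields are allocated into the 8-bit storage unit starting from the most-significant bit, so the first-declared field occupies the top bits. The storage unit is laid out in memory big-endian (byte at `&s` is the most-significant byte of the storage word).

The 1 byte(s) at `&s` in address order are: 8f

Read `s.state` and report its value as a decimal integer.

8

[0]=0x8f (big-endian) → word 0x8f
state [4+:4] = (word>>4) & 0xf = 8  ←
lvl [0+:4] = (word>>0) & 0xf = 15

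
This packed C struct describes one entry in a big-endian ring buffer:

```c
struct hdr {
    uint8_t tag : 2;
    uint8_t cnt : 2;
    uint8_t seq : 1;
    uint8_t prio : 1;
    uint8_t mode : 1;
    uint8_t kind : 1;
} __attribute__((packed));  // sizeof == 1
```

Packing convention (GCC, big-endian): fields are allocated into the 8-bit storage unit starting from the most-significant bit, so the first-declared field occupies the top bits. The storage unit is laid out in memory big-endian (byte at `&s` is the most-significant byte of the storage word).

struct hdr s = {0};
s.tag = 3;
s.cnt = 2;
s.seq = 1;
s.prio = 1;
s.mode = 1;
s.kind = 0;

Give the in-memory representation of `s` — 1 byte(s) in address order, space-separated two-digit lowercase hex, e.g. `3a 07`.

[6+:2] tag=3 & 0x3 = 0x3; word=0xc0
[4+:2] cnt=2 & 0x3 = 0x2; word=0xe0
[3+:1] seq=1 & 0x1 = 0x1; word=0xe8
[2+:1] prio=1 & 0x1 = 0x1; word=0xec
[1+:1] mode=1 & 0x1 = 0x1; word=0xee
[0+:1] kind=0 & 0x1 = 0x0; word=0xee
word = 0xee → big-endian bytes:
  [0]=0xee

ee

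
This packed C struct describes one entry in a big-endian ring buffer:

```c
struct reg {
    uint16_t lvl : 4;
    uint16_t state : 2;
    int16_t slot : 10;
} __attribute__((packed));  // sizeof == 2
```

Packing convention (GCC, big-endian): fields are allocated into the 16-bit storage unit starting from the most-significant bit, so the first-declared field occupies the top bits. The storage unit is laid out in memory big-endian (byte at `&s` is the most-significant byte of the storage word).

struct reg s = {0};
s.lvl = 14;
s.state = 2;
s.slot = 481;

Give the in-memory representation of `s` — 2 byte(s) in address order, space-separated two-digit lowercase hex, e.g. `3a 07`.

e9 e1

lvl:4 = 14 → 0xe << 12 → word 0xe000
state:2 = 2 → 0x2 << 10 → word 0xe800
slot:10 = 481 → 0x1e1 << 0 → word 0xe9e1
word = 0xe9e1 → big-endian bytes:
  [0]=0xe9  [1]=0xe1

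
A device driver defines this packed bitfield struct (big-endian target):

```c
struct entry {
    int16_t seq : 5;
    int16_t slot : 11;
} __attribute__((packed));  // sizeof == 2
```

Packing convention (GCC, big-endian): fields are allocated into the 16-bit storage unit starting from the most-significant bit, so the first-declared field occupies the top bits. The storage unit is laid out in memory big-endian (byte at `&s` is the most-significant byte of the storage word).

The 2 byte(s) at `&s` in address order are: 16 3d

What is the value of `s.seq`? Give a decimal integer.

[0]=0x16 [1]=0x3d (big-endian) → word 0x163d
seq [11+:5] = (word>>11) & 0x1f = 2  ←
slot [0+:11] = (word>>0) & 0x7ff = 1597
seq signed 5b, MSB=0: value = 2

2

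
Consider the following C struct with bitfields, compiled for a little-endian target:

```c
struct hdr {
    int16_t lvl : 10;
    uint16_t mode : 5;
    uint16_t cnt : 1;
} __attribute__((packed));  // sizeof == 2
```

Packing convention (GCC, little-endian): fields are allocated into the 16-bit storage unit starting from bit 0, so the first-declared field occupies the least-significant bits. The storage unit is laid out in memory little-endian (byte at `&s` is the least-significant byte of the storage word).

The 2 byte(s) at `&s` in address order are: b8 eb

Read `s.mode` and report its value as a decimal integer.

[0]=0xb8 [1]=0xeb (little-endian) → word 0xebb8
lvl [0+:10] = (word>>0) & 0x3ff = 952
mode [10+:5] = (word>>10) & 0x1f = 26  ←
cnt [15+:1] = (word>>15) & 0x1 = 1

26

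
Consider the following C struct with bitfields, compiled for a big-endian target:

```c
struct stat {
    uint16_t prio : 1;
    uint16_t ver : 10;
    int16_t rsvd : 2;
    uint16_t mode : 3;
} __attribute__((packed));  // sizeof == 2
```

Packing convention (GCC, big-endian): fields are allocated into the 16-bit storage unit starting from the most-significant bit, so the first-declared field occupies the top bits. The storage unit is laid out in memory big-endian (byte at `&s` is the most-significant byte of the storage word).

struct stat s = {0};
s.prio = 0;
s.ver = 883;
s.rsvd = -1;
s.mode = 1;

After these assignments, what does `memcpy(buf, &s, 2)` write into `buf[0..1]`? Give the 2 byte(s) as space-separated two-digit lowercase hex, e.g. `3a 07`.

prio:1 = 0 → 0x0 << 15 → word 0x0000
ver:10 = 883 → 0x373 << 5 → word 0x6e60
rsvd:2 = -1 → 0x3 << 3 → word 0x6e78
mode:3 = 1 → 0x1 << 0 → word 0x6e79
word = 0x6e79 → big-endian bytes:
  [0]=0x6e  [1]=0x79

6e 79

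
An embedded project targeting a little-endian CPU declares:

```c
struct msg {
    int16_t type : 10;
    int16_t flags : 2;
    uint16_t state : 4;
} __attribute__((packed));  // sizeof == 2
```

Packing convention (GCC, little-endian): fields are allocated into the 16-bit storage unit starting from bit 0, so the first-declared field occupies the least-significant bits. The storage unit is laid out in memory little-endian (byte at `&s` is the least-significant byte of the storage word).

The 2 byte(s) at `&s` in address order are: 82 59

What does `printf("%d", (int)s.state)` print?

5

[0]=0x82 [1]=0x59 (little-endian) → word 0x5982
type:10 @ bit 0 → (0x5982>>0)&0x3ff = 0x182
flags:2 @ bit 10 → (0x5982>>10)&0x3 = 0x2
state:4 @ bit 12 → (0x5982>>12)&0xf = 0x5  ←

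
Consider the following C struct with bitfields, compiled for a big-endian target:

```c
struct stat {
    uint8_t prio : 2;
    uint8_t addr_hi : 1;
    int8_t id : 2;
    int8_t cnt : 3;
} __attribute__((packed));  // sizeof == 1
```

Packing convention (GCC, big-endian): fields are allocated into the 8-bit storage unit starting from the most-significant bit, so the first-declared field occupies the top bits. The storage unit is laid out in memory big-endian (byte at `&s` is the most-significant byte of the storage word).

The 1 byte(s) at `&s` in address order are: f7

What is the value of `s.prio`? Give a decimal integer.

[0]=0xf7 (big-endian) → word 0xf7
prio:2 @ bit 6 → (0xf7>>6)&0x3 = 0x3  ←
addr_hi:1 @ bit 5 → (0xf7>>5)&0x1 = 0x1
id:2 @ bit 3 → (0xf7>>3)&0x3 = 0x2
cnt:3 @ bit 0 → (0xf7>>0)&0x7 = 0x7

3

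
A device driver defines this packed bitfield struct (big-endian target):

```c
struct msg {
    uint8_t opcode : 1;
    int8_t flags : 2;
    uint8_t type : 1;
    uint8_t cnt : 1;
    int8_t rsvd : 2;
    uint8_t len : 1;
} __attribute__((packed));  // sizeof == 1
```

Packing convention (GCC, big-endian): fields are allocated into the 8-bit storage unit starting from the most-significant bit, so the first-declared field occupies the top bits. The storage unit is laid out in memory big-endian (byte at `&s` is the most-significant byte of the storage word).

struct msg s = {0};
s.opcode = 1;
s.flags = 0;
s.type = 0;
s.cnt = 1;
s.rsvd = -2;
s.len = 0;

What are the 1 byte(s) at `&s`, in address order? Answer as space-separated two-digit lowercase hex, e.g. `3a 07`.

[7+:1] opcode=1 & 0x1 = 0x1; word=0x80
[5+:2] flags=0 & 0x3 = 0x0; word=0x80
[4+:1] type=0 & 0x1 = 0x0; word=0x80
[3+:1] cnt=1 & 0x1 = 0x1; word=0x88
[1+:2] rsvd=-2 & 0x3 = 0x2; word=0x8c
[0+:1] len=0 & 0x1 = 0x0; word=0x8c
word = 0x8c → big-endian bytes:
  [0]=0x8c

8c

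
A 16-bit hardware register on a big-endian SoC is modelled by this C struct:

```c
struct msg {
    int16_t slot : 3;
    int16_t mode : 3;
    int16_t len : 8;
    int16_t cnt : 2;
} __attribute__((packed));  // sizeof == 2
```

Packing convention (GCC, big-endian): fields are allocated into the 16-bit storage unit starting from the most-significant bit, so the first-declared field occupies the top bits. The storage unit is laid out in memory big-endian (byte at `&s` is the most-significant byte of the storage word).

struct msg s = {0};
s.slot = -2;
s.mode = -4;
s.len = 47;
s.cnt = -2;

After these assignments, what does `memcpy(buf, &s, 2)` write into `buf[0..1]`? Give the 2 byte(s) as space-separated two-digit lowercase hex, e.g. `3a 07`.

d0 be

slot (3b) val=-2 bits=0x6 at bit 13: 0xc000
mode (3b) val=-4 bits=0x4 at bit 10: 0xd000
len (8b) val=47 bits=0x2f at bit 2: 0xd0bc
cnt (2b) val=-2 bits=0x2 at bit 0: 0xd0be
word = 0xd0be → big-endian bytes:
  [0]=0xd0  [1]=0xbe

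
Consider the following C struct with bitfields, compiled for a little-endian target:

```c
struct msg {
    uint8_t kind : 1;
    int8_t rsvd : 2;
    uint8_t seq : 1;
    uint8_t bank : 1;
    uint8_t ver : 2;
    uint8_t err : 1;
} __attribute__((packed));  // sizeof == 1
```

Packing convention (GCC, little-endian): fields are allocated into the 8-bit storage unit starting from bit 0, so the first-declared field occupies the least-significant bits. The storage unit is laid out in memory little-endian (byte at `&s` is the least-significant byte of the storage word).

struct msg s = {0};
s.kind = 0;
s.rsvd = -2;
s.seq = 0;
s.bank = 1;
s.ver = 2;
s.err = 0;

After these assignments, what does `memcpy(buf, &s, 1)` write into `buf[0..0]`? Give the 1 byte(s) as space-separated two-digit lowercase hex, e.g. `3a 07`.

54

kind:1 = 0 → 0x0 << 0 → word 0x00
rsvd:2 = -2 → 0x2 << 1 → word 0x04
seq:1 = 0 → 0x0 << 3 → word 0x04
bank:1 = 1 → 0x1 << 4 → word 0x14
ver:2 = 2 → 0x2 << 5 → word 0x54
err:1 = 0 → 0x0 << 7 → word 0x54
word = 0x54 → little-endian bytes:
  [0]=0x54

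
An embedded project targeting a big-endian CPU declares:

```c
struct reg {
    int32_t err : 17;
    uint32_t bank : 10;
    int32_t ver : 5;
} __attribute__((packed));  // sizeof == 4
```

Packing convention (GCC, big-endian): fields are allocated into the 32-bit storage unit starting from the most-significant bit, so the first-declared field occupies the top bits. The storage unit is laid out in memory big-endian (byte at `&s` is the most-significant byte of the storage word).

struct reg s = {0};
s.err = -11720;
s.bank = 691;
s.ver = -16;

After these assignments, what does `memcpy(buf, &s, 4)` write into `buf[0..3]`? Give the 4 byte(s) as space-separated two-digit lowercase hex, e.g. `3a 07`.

e9 1c 56 70

[15+:17] err=-11720 & 0x1ffff = 0x1d238; word=0xe91c0000
[5+:10] bank=691 & 0x3ff = 0x2b3; word=0xe91c5660
[0+:5] ver=-16 & 0x1f = 0x10; word=0xe91c5670
word = 0xe91c5670 → big-endian bytes:
  [0]=0xe9  [1]=0x1c  [2]=0x56  [3]=0x70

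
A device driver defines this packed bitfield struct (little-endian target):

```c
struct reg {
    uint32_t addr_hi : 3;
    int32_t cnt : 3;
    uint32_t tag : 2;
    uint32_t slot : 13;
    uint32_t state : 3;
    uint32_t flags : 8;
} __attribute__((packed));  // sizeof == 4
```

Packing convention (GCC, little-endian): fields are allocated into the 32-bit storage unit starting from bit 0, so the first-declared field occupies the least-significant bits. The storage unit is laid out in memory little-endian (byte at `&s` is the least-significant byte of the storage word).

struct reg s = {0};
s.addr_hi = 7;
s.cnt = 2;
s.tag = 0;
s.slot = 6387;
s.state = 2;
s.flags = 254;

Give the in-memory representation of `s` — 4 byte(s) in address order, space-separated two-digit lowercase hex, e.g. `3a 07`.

17 f3 58 fe

addr_hi (3b) val=7 bits=0x7 at bit 0: 0x00000007
cnt (3b) val=2 bits=0x2 at bit 3: 0x00000017
tag (2b) val=0 bits=0x0 at bit 6: 0x00000017
slot (13b) val=6387 bits=0x18f3 at bit 8: 0x0018f317
state (3b) val=2 bits=0x2 at bit 21: 0x0058f317
flags (8b) val=254 bits=0xfe at bit 24: 0xfe58f317
word = 0xfe58f317 → little-endian bytes:
  [0]=0x17  [1]=0xf3  [2]=0x58  [3]=0xfe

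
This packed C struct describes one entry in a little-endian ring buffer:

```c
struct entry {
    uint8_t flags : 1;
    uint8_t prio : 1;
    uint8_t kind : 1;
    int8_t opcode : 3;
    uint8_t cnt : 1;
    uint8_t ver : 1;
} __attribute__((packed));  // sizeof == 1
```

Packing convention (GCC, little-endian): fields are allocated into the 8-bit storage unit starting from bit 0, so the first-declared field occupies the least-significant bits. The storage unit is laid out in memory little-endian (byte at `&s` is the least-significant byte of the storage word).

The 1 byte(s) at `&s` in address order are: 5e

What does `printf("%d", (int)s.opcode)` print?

3

[0]=0x5e (little-endian) → word 0x5e
flags:1 @ bit 0 → (0x5e>>0)&0x1 = 0x0
prio:1 @ bit 1 → (0x5e>>1)&0x1 = 0x1
kind:1 @ bit 2 → (0x5e>>2)&0x1 = 0x1
opcode:3 @ bit 3 → (0x5e>>3)&0x7 = 0x3  ←
cnt:1 @ bit 6 → (0x5e>>6)&0x1 = 0x1
ver:1 @ bit 7 → (0x5e>>7)&0x1 = 0x0
opcode signed 3b, MSB=0: value = 3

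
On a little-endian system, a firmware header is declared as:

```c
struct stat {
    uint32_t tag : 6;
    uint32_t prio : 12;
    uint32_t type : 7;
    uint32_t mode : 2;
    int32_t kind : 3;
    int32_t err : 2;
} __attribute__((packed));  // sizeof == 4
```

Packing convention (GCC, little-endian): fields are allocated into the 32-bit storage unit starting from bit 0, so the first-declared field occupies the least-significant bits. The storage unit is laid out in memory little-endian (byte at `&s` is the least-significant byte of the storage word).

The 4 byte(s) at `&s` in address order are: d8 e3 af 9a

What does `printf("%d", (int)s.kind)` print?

[0]=0xd8 [1]=0xe3 [2]=0xaf [3]=0x9a (little-endian) → word 0x9aafe3d8
tag:6 @ bit 0 → (0x9aafe3d8>>0)&0x3f = 0x18
prio:12 @ bit 6 → (0x9aafe3d8>>6)&0xfff = 0xf8f
type:7 @ bit 18 → (0x9aafe3d8>>18)&0x7f = 0x2b
mode:2 @ bit 25 → (0x9aafe3d8>>25)&0x3 = 0x1
kind:3 @ bit 27 → (0x9aafe3d8>>27)&0x7 = 0x3  ←
err:2 @ bit 30 → (0x9aafe3d8>>30)&0x3 = 0x2
kind signed 3b, MSB=0: value = 3

3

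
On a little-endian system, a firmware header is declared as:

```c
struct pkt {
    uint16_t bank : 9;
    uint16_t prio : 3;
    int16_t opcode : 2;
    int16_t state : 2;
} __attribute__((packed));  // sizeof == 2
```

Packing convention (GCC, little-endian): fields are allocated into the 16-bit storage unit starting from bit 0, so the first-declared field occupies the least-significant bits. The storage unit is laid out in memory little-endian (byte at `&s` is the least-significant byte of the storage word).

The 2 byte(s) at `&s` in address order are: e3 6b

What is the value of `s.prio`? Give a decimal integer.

[0]=0xe3 [1]=0x6b (little-endian) → word 0x6be3
bank:9 @ bit 0 → (0x6be3>>0)&0x1ff = 0x1e3
prio:3 @ bit 9 → (0x6be3>>9)&0x7 = 0x5  ←
opcode:2 @ bit 12 → (0x6be3>>12)&0x3 = 0x2
state:2 @ bit 14 → (0x6be3>>14)&0x3 = 0x1

5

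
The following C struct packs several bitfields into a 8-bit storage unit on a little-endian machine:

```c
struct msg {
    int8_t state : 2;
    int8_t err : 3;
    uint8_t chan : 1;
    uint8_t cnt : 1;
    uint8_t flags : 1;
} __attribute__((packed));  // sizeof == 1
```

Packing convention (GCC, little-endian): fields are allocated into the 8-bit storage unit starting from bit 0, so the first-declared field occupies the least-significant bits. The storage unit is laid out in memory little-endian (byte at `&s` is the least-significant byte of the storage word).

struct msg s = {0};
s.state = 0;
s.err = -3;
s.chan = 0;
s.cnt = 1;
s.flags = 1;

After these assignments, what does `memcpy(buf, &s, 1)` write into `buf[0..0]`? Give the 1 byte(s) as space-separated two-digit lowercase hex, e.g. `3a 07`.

d4

[0+:2] state=0 & 0x3 = 0x0; word=0x00
[2+:3] err=-3 & 0x7 = 0x5; word=0x14
[5+:1] chan=0 & 0x1 = 0x0; word=0x14
[6+:1] cnt=1 & 0x1 = 0x1; word=0x54
[7+:1] flags=1 & 0x1 = 0x1; word=0xd4
word = 0xd4 → little-endian bytes:
  [0]=0xd4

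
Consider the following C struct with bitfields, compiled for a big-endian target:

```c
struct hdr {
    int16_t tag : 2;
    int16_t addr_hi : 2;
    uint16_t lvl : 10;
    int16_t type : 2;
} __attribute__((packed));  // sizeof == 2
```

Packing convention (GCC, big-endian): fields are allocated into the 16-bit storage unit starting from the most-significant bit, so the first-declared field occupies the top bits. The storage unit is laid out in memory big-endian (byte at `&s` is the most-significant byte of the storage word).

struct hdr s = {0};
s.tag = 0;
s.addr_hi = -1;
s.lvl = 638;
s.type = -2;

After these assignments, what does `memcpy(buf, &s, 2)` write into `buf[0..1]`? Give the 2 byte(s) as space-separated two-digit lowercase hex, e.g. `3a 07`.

39 fa

[14+:2] tag=0 & 0x3 = 0x0; word=0x0000
[12+:2] addr_hi=-1 & 0x3 = 0x3; word=0x3000
[2+:10] lvl=638 & 0x3ff = 0x27e; word=0x39f8
[0+:2] type=-2 & 0x3 = 0x2; word=0x39fa
word = 0x39fa → big-endian bytes:
  [0]=0x39  [1]=0xfa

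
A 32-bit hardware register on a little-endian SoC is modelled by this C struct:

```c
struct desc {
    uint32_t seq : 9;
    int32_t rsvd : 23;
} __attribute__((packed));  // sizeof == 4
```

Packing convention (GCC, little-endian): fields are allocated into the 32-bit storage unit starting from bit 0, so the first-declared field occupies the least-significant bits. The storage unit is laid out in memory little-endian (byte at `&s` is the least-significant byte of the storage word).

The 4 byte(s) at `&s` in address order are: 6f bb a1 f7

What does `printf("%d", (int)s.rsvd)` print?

-274211

[0]=0x6f [1]=0xbb [2]=0xa1 [3]=0xf7 (little-endian) → word 0xf7a1bb6f
seq [0+:9] = (word>>0) & 0x1ff = 367
rsvd [9+:23] = (word>>9) & 0x7fffff = 8114397  ←
rsvd signed 23b, MSB=1: 8114397 - 8388608 = -274211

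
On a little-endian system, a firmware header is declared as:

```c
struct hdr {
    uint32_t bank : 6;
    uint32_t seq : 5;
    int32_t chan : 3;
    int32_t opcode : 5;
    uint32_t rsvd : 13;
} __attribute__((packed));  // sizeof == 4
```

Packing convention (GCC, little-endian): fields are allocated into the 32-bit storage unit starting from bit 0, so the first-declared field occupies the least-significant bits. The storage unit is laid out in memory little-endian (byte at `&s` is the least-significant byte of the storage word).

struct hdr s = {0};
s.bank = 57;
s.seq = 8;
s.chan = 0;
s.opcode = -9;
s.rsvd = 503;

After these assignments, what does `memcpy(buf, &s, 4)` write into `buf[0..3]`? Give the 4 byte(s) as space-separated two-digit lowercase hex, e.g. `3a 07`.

bank:6 = 57 → 0x39 << 0 → word 0x00000039
seq:5 = 8 → 0x8 << 6 → word 0x00000239
chan:3 = 0 → 0x0 << 11 → word 0x00000239
opcode:5 = -9 → 0x17 << 14 → word 0x0005c239
rsvd:13 = 503 → 0x1f7 << 19 → word 0x0fbdc239
word = 0x0fbdc239 → little-endian bytes:
  [0]=0x39  [1]=0xc2  [2]=0xbd  [3]=0x0f

39 c2 bd 0f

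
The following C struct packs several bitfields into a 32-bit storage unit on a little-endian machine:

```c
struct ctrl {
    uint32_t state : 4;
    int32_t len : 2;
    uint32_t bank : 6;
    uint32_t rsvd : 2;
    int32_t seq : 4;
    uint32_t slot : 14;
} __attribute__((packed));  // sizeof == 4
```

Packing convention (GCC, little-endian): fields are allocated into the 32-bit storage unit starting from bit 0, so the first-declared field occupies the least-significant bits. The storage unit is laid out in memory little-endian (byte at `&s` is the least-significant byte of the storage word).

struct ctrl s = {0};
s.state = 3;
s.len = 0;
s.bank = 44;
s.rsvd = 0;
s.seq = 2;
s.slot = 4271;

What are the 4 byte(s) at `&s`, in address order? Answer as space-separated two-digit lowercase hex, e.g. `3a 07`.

03 8b bc 42

state:4 = 3 → 0x3 << 0 → word 0x00000003
len:2 = 0 → 0x0 << 4 → word 0x00000003
bank:6 = 44 → 0x2c << 6 → word 0x00000b03
rsvd:2 = 0 → 0x0 << 12 → word 0x00000b03
seq:4 = 2 → 0x2 << 14 → word 0x00008b03
slot:14 = 4271 → 0x10af << 18 → word 0x42bc8b03
word = 0x42bc8b03 → little-endian bytes:
  [0]=0x03  [1]=0x8b  [2]=0xbc  [3]=0x42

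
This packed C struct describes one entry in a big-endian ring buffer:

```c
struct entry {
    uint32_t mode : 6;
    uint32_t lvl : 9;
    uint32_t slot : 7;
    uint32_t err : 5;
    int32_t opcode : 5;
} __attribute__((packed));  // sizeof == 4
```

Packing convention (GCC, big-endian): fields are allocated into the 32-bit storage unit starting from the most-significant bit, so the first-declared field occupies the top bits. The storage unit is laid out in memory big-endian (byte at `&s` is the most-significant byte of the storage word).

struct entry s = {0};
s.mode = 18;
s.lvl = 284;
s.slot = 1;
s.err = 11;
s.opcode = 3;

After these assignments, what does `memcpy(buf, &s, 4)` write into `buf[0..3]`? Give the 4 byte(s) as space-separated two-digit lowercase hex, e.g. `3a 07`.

mode (6b) val=18 bits=0x12 at bit 26: 0x48000000
lvl (9b) val=284 bits=0x11c at bit 17: 0x4a380000
slot (7b) val=1 bits=0x1 at bit 10: 0x4a380400
err (5b) val=11 bits=0xb at bit 5: 0x4a380560
opcode (5b) val=3 bits=0x3 at bit 0: 0x4a380563
word = 0x4a380563 → big-endian bytes:
  [0]=0x4a  [1]=0x38  [2]=0x05  [3]=0x63

4a 38 05 63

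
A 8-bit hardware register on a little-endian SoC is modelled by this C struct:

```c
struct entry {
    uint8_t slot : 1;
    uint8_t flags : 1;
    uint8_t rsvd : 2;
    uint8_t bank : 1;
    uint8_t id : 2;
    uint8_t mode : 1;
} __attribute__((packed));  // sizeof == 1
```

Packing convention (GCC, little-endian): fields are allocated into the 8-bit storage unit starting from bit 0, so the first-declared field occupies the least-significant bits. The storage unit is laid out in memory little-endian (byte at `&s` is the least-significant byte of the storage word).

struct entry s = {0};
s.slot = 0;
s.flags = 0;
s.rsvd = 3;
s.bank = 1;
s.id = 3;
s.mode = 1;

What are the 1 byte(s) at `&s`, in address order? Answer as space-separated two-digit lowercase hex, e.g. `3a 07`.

fc

[0+:1] slot=0 & 0x1 = 0x0; word=0x00
[1+:1] flags=0 & 0x1 = 0x0; word=0x00
[2+:2] rsvd=3 & 0x3 = 0x3; word=0x0c
[4+:1] bank=1 & 0x1 = 0x1; word=0x1c
[5+:2] id=3 & 0x3 = 0x3; word=0x7c
[7+:1] mode=1 & 0x1 = 0x1; word=0xfc
word = 0xfc → little-endian bytes:
  [0]=0xfc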